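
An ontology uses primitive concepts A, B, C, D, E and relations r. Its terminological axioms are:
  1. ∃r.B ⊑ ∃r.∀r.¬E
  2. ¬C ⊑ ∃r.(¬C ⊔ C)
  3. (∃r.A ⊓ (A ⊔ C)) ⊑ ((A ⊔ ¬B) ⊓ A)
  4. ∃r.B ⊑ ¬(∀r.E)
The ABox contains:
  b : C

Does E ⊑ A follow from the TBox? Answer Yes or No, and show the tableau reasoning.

No

1. E ⊑ A  ⇔  (E ⊓ ¬A) unsat w.r.t. T
   open: L(x₀) ⊇ {C, E, ¬A, ∀r.¬A, ∀r.¬B}
2. Hence E ⊑ A: not entailed.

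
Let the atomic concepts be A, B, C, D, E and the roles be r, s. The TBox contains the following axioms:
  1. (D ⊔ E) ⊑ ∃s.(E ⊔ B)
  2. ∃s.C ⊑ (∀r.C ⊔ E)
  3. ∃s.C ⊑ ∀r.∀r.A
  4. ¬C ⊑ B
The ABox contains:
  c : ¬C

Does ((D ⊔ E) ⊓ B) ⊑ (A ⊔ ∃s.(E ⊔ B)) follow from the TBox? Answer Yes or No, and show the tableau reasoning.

Yes

1. ((D ⊔ E) ⊓ B) ⊑ (A ⊔ ∃s.(E ⊔ B))  ⇔  (((D ⊔ E) ⊓ B) ⊓ (¬A ⊓ ∀s.(¬E ⊓ ¬B))) unsat w.r.t. T
   all branches close; clash {B, ¬B} at an ∃-successor
2. Hence ((D ⊔ E) ⊓ B) ⊑ (A ⊔ ∃s.(E ⊔ B)): entailed.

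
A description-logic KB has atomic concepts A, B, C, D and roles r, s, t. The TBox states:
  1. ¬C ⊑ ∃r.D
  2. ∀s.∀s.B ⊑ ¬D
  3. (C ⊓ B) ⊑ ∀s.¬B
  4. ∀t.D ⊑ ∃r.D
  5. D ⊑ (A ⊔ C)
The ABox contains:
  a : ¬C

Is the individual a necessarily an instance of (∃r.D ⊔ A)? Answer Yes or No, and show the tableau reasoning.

Yes

1. a : (∃r.D ⊔ A)?  L(a) = {¬C} ∪ {(∀r.¬D ⊓ ¬A)}
   clash {C, ¬C} at a — a ∈ (∃r.D ⊔ A)
2. Hence a : (∃r.D ⊔ A): entailed.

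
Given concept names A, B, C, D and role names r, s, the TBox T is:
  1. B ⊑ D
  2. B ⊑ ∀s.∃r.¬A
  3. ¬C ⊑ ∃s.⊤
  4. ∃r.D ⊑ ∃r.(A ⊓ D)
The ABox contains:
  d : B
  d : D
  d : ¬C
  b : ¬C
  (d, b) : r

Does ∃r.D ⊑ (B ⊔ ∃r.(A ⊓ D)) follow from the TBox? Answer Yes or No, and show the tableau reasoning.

1. ∃r.D ⊑ (B ⊔ ∃r.(A ⊓ D))  ⇔  (∃r.D ⊓ (¬B ⊓ ∀r.(¬A ⊔ ¬D))) unsat w.r.t. T
   all branches close; clash {D, ¬D} at an ∃-successor
2. Hence ∃r.D ⊑ (B ⊔ ∃r.(A ⊓ D)): entailed.

Yes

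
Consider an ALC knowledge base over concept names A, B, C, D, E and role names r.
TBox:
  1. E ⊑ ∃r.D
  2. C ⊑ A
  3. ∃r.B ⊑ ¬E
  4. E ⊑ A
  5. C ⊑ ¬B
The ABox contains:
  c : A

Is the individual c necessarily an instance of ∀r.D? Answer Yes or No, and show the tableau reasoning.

No

1. c : ∀r.D?  L(c) = {A} ∪ {∃r.¬D}
   open: L(c) ⊇ {A, ¬C, ¬E, ∃r.¬D} (+ ∃-successors) — c ∉ ∀r.D possible
2. Hence c : ∀r.D: not entailed.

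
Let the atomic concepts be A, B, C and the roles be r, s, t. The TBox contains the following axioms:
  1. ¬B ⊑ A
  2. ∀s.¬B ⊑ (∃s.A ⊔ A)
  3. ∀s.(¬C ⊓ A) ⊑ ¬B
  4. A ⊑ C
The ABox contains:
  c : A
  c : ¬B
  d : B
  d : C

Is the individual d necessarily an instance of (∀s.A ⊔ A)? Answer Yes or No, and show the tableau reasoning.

1. d : (∀s.A ⊔ A)?  L(d) = {B, C} ∪ {(∃s.¬A ⊓ ¬A)}
   open: L(d) ⊇ {B, C, ¬A, ∃s.(C ⊔ ¬A), ∃s.B, …} (+ ∃-successors) — d ∉ (∀s.A ⊔ A) possible
2. Hence d : (∀s.A ⊔ A): not entailed.

No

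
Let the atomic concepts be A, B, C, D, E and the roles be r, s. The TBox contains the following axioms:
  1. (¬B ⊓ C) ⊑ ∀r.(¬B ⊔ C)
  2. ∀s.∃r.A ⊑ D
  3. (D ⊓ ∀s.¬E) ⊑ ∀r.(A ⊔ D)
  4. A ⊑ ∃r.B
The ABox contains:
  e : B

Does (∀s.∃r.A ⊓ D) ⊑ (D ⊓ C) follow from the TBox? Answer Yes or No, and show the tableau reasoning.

No

1. (∀s.∃r.A ⊓ D) ⊑ (D ⊓ C)  ⇔  ((∀s.∃r.A ⊓ D) ⊓ (¬D ⊔ ¬C)) unsat w.r.t. T
   open: L(x₀) ⊇ {D, ¬A, ¬C, ∀s.∃r.A, ∃s.E} (+ ∃-successors)
2. Hence (∀s.∃r.A ⊓ D) ⊑ (D ⊓ C): not entailed.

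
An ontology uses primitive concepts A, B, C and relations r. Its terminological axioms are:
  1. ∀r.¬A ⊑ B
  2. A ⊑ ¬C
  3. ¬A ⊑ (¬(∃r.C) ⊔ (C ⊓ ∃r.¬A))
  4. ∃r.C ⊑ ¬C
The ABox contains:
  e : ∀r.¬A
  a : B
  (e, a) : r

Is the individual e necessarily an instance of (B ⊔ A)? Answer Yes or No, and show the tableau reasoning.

Yes

1. e : (B ⊔ A)?  L(e) = {∀r.¬A} ∪ {(¬B ⊓ ¬A)}
   clash {B, ¬B} at e — e ∈ (B ⊔ A)
2. Hence e : (B ⊔ A): entailed.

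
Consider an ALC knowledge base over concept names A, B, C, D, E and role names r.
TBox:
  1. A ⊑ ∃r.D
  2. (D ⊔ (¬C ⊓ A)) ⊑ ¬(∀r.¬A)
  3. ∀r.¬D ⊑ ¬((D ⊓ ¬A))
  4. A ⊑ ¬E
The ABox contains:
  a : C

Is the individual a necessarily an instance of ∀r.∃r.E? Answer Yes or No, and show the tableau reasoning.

No

1. a : ∀r.∃r.E?  L(a) = {C} ∪ {∃r.∀r.¬E}
   open: L(a) ⊇ {C, ¬A, ¬D, ∃r.D, ∃r.∀r.¬E} (+ ∃-successors) — a ∉ ∀r.∃r.E possible
2. Hence a : ∀r.∃r.E: not entailed.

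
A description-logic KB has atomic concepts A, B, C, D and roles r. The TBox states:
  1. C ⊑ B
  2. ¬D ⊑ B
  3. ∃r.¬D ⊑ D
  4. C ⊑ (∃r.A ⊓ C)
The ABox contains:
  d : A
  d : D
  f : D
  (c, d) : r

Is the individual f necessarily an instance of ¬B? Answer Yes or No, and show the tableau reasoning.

No

1. f : ¬B?  L(f) = {D} ∪ {B}
   open: L(f) ⊇ {B, D, ¬C} — f ∉ ¬B possible
2. Hence f : ¬B: not entailed.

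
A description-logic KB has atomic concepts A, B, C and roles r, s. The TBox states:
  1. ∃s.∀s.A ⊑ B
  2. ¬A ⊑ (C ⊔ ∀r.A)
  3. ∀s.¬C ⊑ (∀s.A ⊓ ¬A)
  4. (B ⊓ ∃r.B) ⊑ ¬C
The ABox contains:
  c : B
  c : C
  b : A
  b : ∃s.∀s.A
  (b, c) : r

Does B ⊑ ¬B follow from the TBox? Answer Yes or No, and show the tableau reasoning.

No

1. B ⊑ ¬B  ⇔  (B ⊓ B) unsat w.r.t. T
   open: L(x₀) ⊇ {A, B, ∀r.¬B, ∃s.C} (+ ∃-successors)
2. Hence B ⊑ ¬B: not entailed.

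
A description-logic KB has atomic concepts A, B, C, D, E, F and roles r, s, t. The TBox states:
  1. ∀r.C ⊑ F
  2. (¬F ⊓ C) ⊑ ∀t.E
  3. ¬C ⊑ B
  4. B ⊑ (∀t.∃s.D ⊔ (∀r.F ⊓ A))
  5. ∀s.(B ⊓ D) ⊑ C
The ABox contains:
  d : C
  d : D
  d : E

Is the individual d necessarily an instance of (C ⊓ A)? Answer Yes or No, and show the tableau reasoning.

1. d : (C ⊓ A)?  L(d) = {C, D, E} ∪ {(¬C ⊔ ¬A)}
   open: L(d) ⊇ {C, D, E, F, ¬A, …} — d ∉ (C ⊓ A) possible
2. Hence d : (C ⊓ A): not entailed.

No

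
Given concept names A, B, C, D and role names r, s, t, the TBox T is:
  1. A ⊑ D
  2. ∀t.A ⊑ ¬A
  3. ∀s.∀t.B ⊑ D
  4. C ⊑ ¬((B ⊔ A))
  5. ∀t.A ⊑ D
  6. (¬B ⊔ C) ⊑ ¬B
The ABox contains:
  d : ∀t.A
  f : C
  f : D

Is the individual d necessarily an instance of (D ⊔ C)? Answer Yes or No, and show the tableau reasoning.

1. d : (D ⊔ C)?  L(d) = {∀t.A} ∪ {(¬D ⊓ ¬C)}
   clash {D, ¬D} at d — d ∈ (D ⊔ C)
2. Hence d : (D ⊔ C): entailed.

Yes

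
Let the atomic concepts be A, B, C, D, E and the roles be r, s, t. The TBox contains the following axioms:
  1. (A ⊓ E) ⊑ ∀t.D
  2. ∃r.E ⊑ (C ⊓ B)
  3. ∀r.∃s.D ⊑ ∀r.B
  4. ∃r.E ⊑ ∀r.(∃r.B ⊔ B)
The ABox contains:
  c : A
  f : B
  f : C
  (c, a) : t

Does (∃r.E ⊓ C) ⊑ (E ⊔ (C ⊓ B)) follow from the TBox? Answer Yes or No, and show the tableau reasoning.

Yes

1. (∃r.E ⊓ C) ⊑ (E ⊔ (C ⊓ B))  ⇔  ((∃r.E ⊓ C) ⊓ (¬E ⊓ (¬C ⊔ ¬B))) unsat w.r.t. T
   all branches close; clash {B, ¬B} at x₀
2. Hence (∃r.E ⊓ C) ⊑ (E ⊔ (C ⊓ B)): entailed.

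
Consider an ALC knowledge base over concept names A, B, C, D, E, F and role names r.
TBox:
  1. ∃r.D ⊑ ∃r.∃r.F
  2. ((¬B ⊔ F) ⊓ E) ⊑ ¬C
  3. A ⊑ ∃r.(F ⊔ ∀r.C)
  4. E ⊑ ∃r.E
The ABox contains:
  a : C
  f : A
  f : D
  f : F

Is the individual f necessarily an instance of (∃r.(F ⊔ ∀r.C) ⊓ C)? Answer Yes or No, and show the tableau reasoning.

No

1. f : (∃r.(F ⊔ ∀r.C) ⊓ C)?  L(f) = {A, D, F} ∪ {(∀r.(¬F ⊓ ∃r.¬C) ⊔ ¬C)}
   apply at f: A⊑∃r.(F ⊔ ∀r.C)
   open: L(f) ⊇ {A, D, F, ¬C, ¬E, …} (+ ∃-successors) — f ∉ (∃r.(F ⊔ ∀r.C) ⊓ C) possible
2. Hence f : (∃r.(F ⊔ ∀r.C) ⊓ C): not entailed.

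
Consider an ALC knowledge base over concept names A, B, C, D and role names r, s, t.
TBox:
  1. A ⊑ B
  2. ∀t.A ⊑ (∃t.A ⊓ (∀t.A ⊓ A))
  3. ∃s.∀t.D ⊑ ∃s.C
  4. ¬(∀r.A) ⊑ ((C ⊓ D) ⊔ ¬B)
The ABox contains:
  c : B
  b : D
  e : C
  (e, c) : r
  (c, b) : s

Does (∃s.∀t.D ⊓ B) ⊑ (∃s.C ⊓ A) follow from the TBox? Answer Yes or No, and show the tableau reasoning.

No

1. (∃s.∀t.D ⊓ B) ⊑ (∃s.C ⊓ A)  ⇔  ((∃s.∀t.D ⊓ B) ⊓ (∀s.¬C ⊔ ¬A)) unsat w.r.t. T
   apply at x₀: ∃s.∀t.D⊑∃s.C
   open: L(x₀) ⊇ {B, ¬A, ∀r.A, ∃s.C, ∃s.∀t.D, …} (+ ∃-successors)
2. Hence (∃s.∀t.D ⊓ B) ⊑ (∃s.C ⊓ A): not entailed.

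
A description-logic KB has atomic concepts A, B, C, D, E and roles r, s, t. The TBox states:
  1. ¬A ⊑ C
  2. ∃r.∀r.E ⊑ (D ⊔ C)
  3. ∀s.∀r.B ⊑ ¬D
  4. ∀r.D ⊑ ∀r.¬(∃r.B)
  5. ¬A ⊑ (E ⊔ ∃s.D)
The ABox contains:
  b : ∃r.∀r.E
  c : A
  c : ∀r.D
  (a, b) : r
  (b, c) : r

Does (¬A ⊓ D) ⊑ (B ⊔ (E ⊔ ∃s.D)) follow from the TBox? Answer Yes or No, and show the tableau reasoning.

Yes

1. (¬A ⊓ D) ⊑ (B ⊔ (E ⊔ ∃s.D))  ⇔  ((¬A ⊓ D) ⊓ (¬B ⊓ (¬E ⊓ ∀s.¬D))) unsat w.r.t. T
   all branches close; clash {D, ¬D} at x₀
2. Hence (¬A ⊓ D) ⊑ (B ⊔ (E ⊔ ∃s.D)): entailed.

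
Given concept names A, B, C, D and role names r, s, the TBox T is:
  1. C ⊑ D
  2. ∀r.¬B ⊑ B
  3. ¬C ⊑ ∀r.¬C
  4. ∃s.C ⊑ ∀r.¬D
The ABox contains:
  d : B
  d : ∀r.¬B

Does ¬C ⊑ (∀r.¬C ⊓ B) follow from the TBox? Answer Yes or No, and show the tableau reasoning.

No

1. ¬C ⊑ (∀r.¬C ⊓ B)  ⇔  (¬C ⊓ (∃r.C ⊔ ¬B)) unsat w.r.t. T
   apply at x₀: ¬C⊑∀r.¬C
   open: L(x₀) ⊇ {¬B, ¬C, ∀r.¬C, ∀s.¬C, ∃r.B} (+ ∃-successors)
2. Hence ¬C ⊑ (∀r.¬C ⊓ B): not entailed.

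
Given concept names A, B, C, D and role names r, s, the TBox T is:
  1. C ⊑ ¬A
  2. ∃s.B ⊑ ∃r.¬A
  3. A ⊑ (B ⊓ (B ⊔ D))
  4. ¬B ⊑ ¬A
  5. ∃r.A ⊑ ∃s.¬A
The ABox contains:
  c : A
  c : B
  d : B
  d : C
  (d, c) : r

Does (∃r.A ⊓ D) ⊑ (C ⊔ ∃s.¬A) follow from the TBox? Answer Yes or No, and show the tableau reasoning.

Yes

1. (∃r.A ⊓ D) ⊑ (C ⊔ ∃s.¬A)  ⇔  ((∃r.A ⊓ D) ⊓ (¬C ⊓ ∀s.A)) unsat w.r.t. T
   all branches close; clash {A, ¬A} at an ∃-successor
2. Hence (∃r.A ⊓ D) ⊑ (C ⊔ ∃s.¬A): entailed.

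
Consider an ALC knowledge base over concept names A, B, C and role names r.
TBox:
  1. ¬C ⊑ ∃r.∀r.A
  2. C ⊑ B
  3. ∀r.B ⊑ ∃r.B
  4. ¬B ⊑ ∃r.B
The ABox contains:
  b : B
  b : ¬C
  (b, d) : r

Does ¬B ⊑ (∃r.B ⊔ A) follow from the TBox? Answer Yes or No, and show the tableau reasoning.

1. ¬B ⊑ (∃r.B ⊔ A)  ⇔  (¬B ⊓ (∀r.¬B ⊓ ¬A)) unsat w.r.t. T
   all branches close; clash {B, ¬B} at x₀
2. Hence ¬B ⊑ (∃r.B ⊔ A): entailed.

Yes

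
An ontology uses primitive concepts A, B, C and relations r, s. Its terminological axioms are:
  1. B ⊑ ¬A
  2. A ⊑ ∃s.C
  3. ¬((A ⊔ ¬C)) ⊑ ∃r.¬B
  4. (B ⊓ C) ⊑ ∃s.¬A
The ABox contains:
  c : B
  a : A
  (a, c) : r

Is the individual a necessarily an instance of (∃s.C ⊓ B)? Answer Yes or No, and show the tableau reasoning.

1. a : (∃s.C ⊓ B)?  L(a) = {A} ∪ {(∀s.¬C ⊔ ¬B)}
   apply at a: A⊑∃s.C
   open: L(a) ⊇ {A, ¬B, ∃s.C} (+ ∃-successors) — a ∉ (∃s.C ⊓ B) possible
2. Hence a : (∃s.C ⊓ B): not entailed.

No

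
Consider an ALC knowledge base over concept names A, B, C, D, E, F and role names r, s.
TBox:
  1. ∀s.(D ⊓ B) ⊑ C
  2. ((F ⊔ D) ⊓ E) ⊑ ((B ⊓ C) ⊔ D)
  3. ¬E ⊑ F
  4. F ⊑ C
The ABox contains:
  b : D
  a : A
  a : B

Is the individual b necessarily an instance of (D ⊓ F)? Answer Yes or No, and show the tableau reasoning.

No

1. b : (D ⊓ F)?  L(b) = {D} ∪ {(¬D ⊔ ¬F)}
   open: L(b) ⊇ {D, E, ¬F, ∃s.(¬D ⊔ ¬B)} (+ ∃-successors) — b ∉ (D ⊓ F) possible
2. Hence b : (D ⊓ F): not entailed.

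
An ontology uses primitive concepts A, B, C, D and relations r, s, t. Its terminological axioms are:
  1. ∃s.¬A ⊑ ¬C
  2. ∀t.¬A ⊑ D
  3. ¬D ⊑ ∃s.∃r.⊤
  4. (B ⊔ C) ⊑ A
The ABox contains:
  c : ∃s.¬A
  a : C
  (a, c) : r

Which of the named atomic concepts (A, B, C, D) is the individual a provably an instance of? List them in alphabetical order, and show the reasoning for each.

{A, C}

1. a : A?  L(a) = {C} ∪ {¬A}
   clash {C, ¬C} at a — a ∈ A
2. a : B?  L(a) = {C} ∪ {¬B}
   open: L(a) ⊇ {A, C, D, ¬B, ∀s.A, …} (+ ∃-successors) — a ∉ B possible
3. a : C?  L(a) = {C} ∪ {¬C}
   clash {C, ¬C} at a — a ∈ C
4. a : D?  L(a) = {C} ∪ {¬D}
   apply at a: ¬D⊑∃s.∃r.⊤
   open: L(a) ⊇ {A, C, ¬D, ∀s.A, ∃s.∃r.⊤, …} (+ ∃-successors) — a ∉ D possible
5. Entailed for a: {A, C}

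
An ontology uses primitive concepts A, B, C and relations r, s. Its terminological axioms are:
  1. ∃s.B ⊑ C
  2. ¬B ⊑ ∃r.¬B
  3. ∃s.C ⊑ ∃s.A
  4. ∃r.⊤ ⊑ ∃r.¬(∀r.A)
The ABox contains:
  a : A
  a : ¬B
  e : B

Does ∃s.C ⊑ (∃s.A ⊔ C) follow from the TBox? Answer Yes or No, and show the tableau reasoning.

Yes

1. ∃s.C ⊑ (∃s.A ⊔ C)  ⇔  (∃s.C ⊓ (∀s.¬A ⊓ ¬C)) unsat w.r.t. T
   all branches close; clash {C, ¬C} at x₀
2. Hence ∃s.C ⊑ (∃s.A ⊔ C): entailed.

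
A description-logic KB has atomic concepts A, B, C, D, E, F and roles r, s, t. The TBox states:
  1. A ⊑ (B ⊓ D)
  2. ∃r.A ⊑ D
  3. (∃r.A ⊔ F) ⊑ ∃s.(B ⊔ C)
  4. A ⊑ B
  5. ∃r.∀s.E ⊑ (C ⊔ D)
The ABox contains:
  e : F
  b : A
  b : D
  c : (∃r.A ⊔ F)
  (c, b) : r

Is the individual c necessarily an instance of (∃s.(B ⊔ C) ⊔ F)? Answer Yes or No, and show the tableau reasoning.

Yes

1. c : (∃s.(B ⊔ C) ⊔ F)?  L(c) = {(∃r.A ⊔ F)} ∪ {(∀s.(¬B ⊓ ¬C) ⊓ ¬F)}
   clash {F, ¬F} at c — c ∈ (∃s.(B ⊔ C) ⊔ F)
2. Hence c : (∃s.(B ⊔ C) ⊔ F): entailed.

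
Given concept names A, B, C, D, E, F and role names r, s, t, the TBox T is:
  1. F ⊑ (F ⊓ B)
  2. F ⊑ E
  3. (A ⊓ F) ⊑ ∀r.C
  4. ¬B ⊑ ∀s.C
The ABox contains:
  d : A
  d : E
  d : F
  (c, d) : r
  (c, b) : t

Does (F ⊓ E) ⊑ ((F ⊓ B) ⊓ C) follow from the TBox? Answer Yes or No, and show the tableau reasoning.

1. (F ⊓ E) ⊑ ((F ⊓ B) ⊓ C)  ⇔  ((F ⊓ E) ⊓ ((¬F ⊔ ¬B) ⊔ ¬C)) unsat w.r.t. T
   apply at x₀: F⊑(F ⊓ B)
   open: L(x₀) ⊇ {B, E, F, ¬A, ¬C}
2. Hence (F ⊓ E) ⊑ ((F ⊓ B) ⊓ C): not entailed.

No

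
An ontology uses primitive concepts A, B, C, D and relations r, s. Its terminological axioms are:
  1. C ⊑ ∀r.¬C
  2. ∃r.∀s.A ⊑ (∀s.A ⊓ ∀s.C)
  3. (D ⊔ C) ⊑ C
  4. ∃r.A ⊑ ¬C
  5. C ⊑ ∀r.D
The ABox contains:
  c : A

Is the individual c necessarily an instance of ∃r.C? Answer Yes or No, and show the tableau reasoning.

1. c : ∃r.C?  L(c) = {A} ∪ {∀r.¬C}
   open: L(c) ⊇ {A, ¬C, ¬D, ∀r.¬C, ∀r.∃s.¬A} — c ∉ ∃r.C possible
2. Hence c : ∃r.C: not entailed.

No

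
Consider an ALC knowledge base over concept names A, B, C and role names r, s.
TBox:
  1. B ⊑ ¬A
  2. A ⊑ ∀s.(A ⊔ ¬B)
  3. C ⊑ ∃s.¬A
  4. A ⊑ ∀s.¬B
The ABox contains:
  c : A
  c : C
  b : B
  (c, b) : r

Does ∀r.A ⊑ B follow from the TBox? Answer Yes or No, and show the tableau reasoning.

No

1. ∀r.A ⊑ B  ⇔  (∀r.A ⊓ ¬B) unsat w.r.t. T
   open: L(x₀) ⊇ {¬A, ¬B, ¬C, ∀r.A}
2. Hence ∀r.A ⊑ B: not entailed.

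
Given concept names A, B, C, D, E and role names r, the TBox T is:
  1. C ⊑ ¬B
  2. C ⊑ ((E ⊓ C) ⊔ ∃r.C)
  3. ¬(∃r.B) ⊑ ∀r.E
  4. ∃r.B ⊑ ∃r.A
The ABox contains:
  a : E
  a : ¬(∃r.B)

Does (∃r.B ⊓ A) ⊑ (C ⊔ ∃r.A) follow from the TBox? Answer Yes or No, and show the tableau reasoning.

1. (∃r.B ⊓ A) ⊑ (C ⊔ ∃r.A)  ⇔  ((∃r.B ⊓ A) ⊓ (¬C ⊓ ∀r.¬A)) unsat w.r.t. T
   all branches close; clash {A, ¬A} at an ∃-successor
2. Hence (∃r.B ⊓ A) ⊑ (C ⊔ ∃r.A): entailed.

Yes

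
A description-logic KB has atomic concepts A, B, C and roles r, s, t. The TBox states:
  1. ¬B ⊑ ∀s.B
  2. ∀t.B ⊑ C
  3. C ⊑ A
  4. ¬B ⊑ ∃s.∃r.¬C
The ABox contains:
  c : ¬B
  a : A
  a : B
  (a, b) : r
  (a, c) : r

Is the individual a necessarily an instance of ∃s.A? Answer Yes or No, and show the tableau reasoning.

No

1. a : ∃s.A?  L(a) = {A, B} ∪ {∀s.¬A}
   open: L(a) ⊇ {A, B, ∀s.¬A, ∃t.¬B} (+ ∃-successors) — a ∉ ∃s.A possible
2. Hence a : ∃s.A: not entailed.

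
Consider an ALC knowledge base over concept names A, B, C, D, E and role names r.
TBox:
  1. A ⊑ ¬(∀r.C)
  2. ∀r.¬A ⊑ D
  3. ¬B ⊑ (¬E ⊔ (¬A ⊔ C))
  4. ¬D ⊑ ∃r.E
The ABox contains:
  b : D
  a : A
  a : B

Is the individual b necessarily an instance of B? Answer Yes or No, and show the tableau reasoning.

1. b : B?  L(b) = {D} ∪ {¬B}
   apply at b: ¬B⊑(¬E ⊔ (¬A ⊔ C))
   open: L(b) ⊇ {D, ¬A, ¬B, ¬E} — b ∉ B possible
2. Hence b : B: not entailed.

No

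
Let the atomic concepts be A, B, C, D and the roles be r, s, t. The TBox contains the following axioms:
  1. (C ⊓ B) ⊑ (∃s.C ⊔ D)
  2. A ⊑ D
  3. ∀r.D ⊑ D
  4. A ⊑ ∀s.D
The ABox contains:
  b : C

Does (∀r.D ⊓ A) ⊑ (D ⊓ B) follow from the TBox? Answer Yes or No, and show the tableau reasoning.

1. (∀r.D ⊓ A) ⊑ (D ⊓ B)  ⇔  ((∀r.D ⊓ A) ⊓ (¬D ⊔ ¬B)) unsat w.r.t. T
   apply at x₀: A⊑D; ∀r.D⊑D; A⊑∀s.D
   open: L(x₀) ⊇ {A, D, ¬B, ∀r.D, ∀s.D}
2. Hence (∀r.D ⊓ A) ⊑ (D ⊓ B): not entailed.

No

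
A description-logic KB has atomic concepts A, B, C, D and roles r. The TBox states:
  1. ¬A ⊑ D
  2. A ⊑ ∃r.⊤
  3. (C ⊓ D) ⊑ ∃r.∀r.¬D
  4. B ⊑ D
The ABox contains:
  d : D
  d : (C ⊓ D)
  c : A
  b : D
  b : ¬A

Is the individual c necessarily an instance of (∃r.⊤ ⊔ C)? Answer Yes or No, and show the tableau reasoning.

Yes

1. c : (∃r.⊤ ⊔ C)?  L(c) = {A} ∪ {(∀r.⊥ ⊓ ¬C)}
   clash ⊥ at an ∃-successor — c ∈ (∃r.⊤ ⊔ C)
2. Hence c : (∃r.⊤ ⊔ C): entailed.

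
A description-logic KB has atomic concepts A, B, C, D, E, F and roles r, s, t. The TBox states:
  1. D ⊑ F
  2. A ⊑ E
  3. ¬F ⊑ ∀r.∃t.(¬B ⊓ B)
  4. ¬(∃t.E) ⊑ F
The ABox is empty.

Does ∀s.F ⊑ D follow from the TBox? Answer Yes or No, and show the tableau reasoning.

1. ∀s.F ⊑ D  ⇔  (∀s.F ⊓ ¬D) unsat w.r.t. T
   open: L(x₀) ⊇ {F, ¬A, ¬D, ∀s.F, ∃t.E} (+ ∃-successors)
2. Hence ∀s.F ⊑ D: not entailed.

No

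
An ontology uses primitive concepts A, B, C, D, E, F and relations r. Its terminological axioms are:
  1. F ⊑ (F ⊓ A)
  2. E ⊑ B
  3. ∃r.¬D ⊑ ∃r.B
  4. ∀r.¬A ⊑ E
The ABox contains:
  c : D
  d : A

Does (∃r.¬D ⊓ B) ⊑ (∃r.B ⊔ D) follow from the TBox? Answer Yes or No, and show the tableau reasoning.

1. (∃r.¬D ⊓ B) ⊑ (∃r.B ⊔ D)  ⇔  ((∃r.¬D ⊓ B) ⊓ (∀r.¬B ⊓ ¬D)) unsat w.r.t. T
   all branches close; clash {B, ¬B} at an ∃-successor
2. Hence (∃r.¬D ⊓ B) ⊑ (∃r.B ⊔ D): entailed.

Yes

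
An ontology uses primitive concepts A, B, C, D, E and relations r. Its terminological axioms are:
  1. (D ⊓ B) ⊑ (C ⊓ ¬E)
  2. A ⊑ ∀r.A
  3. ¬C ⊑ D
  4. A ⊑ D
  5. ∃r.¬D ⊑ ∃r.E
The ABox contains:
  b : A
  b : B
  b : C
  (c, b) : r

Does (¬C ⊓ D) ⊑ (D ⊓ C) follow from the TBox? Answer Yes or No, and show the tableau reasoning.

No

1. (¬C ⊓ D) ⊑ (D ⊓ C)  ⇔  ((¬C ⊓ D) ⊓ (¬D ⊔ ¬C)) unsat w.r.t. T
   open: L(x₀) ⊇ {D, ¬A, ¬B, ¬C, ∀r.D}
2. Hence (¬C ⊓ D) ⊑ (D ⊓ C): not entailed.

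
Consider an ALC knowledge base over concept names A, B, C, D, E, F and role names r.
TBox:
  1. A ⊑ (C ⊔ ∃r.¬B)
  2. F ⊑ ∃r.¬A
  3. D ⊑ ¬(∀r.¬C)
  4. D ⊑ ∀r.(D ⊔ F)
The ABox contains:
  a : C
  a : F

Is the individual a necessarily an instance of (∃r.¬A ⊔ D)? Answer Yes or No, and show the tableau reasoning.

1. a : (∃r.¬A ⊔ D)?  L(a) = {C, F} ∪ {(∀r.A ⊓ ¬D)}
   clash {A, ¬A} at an ∃-successor — a ∈ (∃r.¬A ⊔ D)
2. Hence a : (∃r.¬A ⊔ D): entailed.

Yes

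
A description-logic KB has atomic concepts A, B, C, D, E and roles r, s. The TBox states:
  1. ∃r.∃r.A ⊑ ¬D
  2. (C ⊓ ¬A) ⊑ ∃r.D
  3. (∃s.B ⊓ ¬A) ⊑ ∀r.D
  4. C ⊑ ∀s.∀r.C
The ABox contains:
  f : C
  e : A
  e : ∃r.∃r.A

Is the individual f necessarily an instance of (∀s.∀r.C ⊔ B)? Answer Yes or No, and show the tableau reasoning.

1. f : (∀s.∀r.C ⊔ B)?  L(f) = {C} ∪ {(∃s.∃r.¬C ⊓ ¬B)}
   clash {C, ¬C} at an ∃-successor — f ∈ (∀s.∀r.C ⊔ B)
2. Hence f : (∀s.∀r.C ⊔ B): entailed.

Yes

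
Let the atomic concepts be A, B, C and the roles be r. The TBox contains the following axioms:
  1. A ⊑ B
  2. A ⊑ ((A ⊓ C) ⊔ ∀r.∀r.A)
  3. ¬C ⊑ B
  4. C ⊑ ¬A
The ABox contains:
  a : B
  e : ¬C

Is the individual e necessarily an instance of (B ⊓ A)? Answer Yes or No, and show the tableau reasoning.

1. e : (B ⊓ A)?  L(e) = {¬C} ∪ {(¬B ⊔ ¬A)}
   apply at e: ¬C⊑B
   open: L(e) ⊇ {B, ¬A, ¬C} — e ∉ (B ⊓ A) possible
2. Hence e : (B ⊓ A): not entailed.

No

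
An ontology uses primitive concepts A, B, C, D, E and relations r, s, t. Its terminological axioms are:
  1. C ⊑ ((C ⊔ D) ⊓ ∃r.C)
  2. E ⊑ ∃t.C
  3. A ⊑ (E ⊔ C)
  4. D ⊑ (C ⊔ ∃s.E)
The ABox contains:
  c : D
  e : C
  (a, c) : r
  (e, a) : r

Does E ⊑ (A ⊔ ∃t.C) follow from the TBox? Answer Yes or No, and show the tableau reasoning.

1. E ⊑ (A ⊔ ∃t.C)  ⇔  (E ⊓ (¬A ⊓ ∀t.¬C)) unsat w.r.t. T
   all branches close; clash {C, ¬C} at an ∃-successor
2. Hence E ⊑ (A ⊔ ∃t.C): entailed.

Yes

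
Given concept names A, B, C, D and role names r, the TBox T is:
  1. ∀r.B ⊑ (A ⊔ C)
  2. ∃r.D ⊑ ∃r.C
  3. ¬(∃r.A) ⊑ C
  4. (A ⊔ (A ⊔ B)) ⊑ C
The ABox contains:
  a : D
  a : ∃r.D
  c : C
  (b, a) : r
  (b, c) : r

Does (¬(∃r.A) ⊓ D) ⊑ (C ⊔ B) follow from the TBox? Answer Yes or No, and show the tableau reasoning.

1. (¬(∃r.A) ⊓ D) ⊑ (C ⊔ B)  ⇔  ((∀r.¬A ⊓ D) ⊓ (¬C ⊓ ¬B)) unsat w.r.t. T
   all branches close; clash {C, ¬C} at x₀
2. Hence (¬(∃r.A) ⊓ D) ⊑ (C ⊔ B): entailed.

Yes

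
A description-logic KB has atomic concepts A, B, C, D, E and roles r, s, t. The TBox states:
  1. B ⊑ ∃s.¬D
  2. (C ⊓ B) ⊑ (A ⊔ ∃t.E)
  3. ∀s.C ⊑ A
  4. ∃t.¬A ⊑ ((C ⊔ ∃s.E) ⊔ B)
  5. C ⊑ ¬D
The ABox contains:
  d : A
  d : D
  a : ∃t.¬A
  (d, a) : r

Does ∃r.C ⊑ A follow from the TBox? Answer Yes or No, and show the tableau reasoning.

No

1. ∃r.C ⊑ A  ⇔  (∃r.C ⊓ ¬A) unsat w.r.t. T
   open: L(x₀) ⊇ {¬A, ¬B, ¬C, ∀t.A, ∃r.C, …} (+ ∃-successors)
2. Hence ∃r.C ⊑ A: not entailed.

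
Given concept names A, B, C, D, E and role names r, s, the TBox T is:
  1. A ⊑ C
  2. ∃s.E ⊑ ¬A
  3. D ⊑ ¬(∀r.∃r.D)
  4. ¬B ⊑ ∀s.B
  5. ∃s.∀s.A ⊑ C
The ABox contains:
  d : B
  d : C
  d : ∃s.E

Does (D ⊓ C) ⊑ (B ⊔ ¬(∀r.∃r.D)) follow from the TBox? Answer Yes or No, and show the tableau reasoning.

Yes

1. (D ⊓ C) ⊑ (B ⊔ ¬(∀r.∃r.D))  ⇔  ((D ⊓ C) ⊓ (¬B ⊓ ∀r.∃r.D)) unsat w.r.t. T
   all branches close; clash {D, ¬D} at an ∃-successor
2. Hence (D ⊓ C) ⊑ (B ⊔ ¬(∀r.∃r.D)): entailed.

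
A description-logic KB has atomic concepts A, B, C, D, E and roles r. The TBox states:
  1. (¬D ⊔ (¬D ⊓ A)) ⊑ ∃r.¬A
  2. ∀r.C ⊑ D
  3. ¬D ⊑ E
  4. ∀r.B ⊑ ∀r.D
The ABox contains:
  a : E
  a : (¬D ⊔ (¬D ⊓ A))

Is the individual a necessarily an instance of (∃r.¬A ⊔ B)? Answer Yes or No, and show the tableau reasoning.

Yes

1. a : (∃r.¬A ⊔ B)?  L(a) = {E, (¬D ⊔ (¬D ⊓ A))} ∪ {(∀r.A ⊓ ¬B)}
   clash {D, ¬D} at a — a ∈ (∃r.¬A ⊔ B)
2. Hence a : (∃r.¬A ⊔ B): entailed.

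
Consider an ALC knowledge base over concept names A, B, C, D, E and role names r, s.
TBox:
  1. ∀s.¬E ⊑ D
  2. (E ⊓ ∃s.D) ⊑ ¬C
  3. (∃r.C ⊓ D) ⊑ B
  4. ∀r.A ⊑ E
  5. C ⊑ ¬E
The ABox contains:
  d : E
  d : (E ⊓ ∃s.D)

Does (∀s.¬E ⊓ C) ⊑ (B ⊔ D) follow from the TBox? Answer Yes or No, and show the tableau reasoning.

1. (∀s.¬E ⊓ C) ⊑ (B ⊔ D)  ⇔  ((∀s.¬E ⊓ C) ⊓ (¬B ⊓ ¬D)) unsat w.r.t. T
   all branches close; clash {D, ¬D} at x₀
2. Hence (∀s.¬E ⊓ C) ⊑ (B ⊔ D): entailed.

Yes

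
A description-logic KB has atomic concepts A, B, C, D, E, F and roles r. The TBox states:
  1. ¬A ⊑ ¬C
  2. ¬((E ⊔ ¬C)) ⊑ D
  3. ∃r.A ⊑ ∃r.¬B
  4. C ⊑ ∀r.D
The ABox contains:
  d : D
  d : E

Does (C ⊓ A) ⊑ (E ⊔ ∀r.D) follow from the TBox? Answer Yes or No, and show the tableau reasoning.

1. (C ⊓ A) ⊑ (E ⊔ ∀r.D)  ⇔  ((C ⊓ A) ⊓ (¬E ⊓ ∃r.¬D)) unsat w.r.t. T
   all branches close; clash {D, ¬D} at an ∃-successor
2. Hence (C ⊓ A) ⊑ (E ⊔ ∀r.D): entailed.

Yes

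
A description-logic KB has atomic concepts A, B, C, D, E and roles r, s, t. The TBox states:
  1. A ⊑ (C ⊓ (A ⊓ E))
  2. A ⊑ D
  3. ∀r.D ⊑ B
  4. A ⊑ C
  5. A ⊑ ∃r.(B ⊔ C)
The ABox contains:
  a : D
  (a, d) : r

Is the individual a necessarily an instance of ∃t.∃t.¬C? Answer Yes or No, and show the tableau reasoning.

1. a : ∃t.∃t.¬C?  L(a) = {D} ∪ {∀t.∀t.C}
   open: L(a) ⊇ {D, ¬A, ∀t.∀t.C, ∃r.¬D} (+ ∃-successors) — a ∉ ∃t.∃t.¬C possible
2. Hence a : ∃t.∃t.¬C: not entailed.

No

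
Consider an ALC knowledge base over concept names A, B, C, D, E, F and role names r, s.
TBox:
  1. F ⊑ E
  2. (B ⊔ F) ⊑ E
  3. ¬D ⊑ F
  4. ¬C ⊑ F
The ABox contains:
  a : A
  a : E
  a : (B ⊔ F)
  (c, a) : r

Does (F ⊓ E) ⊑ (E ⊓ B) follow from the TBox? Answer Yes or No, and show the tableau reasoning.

No

1. (F ⊓ E) ⊑ (E ⊓ B)  ⇔  ((F ⊓ E) ⊓ (¬E ⊔ ¬B)) unsat w.r.t. T
   open: L(x₀) ⊇ {E, F, ¬B}
2. Hence (F ⊓ E) ⊑ (E ⊓ B): not entailed.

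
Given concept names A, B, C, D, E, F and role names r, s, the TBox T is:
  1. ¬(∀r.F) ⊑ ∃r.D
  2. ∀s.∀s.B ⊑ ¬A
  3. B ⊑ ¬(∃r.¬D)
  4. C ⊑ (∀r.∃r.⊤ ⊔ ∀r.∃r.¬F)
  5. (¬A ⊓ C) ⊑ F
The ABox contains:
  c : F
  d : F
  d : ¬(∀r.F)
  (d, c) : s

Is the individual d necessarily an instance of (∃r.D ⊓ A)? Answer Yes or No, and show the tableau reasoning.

1. d : (∃r.D ⊓ A)?  L(d) = {F, ¬(∀r.F)} ∪ {(∀r.¬D ⊔ ¬A)}
   apply at d: ¬(∀r.F)⊑∃r.D
   open: L(d) ⊇ {F, ¬A, ¬B, ¬C, ∃r.D, …} (+ ∃-successors) — d ∉ (∃r.D ⊓ A) possible
2. Hence d : (∃r.D ⊓ A): not entailed.

No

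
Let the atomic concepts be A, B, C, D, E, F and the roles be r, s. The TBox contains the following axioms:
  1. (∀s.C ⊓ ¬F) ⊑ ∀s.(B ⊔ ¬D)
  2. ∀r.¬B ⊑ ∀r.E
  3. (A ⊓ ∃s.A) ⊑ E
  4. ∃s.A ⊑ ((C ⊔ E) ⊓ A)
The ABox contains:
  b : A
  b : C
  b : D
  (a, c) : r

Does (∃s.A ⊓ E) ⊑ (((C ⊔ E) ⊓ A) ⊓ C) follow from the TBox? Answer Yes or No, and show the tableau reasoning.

1. (∃s.A ⊓ E) ⊑ (((C ⊔ E) ⊓ A) ⊓ C)  ⇔  ((∃s.A ⊓ E) ⊓ (((¬C ⊓ ¬E) ⊔ ¬A) ⊔ ¬C)) unsat w.r.t. T
   apply at x₀: ∃s.A⊑((C ⊔ E) ⊓ A)
   open: L(x₀) ⊇ {A, E, ¬C, ∃r.B, ∃s.A, …} (+ ∃-successors)
2. Hence (∃s.A ⊓ E) ⊑ (((C ⊔ E) ⊓ A) ⊓ C): not entailed.

No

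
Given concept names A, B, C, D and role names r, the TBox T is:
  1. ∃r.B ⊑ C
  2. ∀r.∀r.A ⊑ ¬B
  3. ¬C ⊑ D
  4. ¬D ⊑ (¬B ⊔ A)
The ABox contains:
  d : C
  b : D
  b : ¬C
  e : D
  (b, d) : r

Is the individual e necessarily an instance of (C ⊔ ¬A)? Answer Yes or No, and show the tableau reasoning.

No

1. e : (C ⊔ ¬A)?  L(e) = {D} ∪ {(¬C ⊓ A)}
   open: L(e) ⊇ {A, D, ¬C, ∀r.¬B, ∃r.∃r.¬A} (+ ∃-successors) — e ∉ (C ⊔ ¬A) possible
2. Hence e : (C ⊔ ¬A): not entailed.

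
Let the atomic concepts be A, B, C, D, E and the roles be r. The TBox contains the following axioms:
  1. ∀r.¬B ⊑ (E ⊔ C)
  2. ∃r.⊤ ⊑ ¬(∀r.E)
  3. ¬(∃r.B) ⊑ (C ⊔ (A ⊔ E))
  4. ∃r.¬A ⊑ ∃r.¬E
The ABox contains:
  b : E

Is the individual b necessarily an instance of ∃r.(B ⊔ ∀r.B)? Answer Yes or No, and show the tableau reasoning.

1. b : ∃r.(B ⊔ ∀r.B)?  L(b) = {E} ∪ {∀r.(¬B ⊓ ∃r.¬B)}
   open: L(b) ⊇ {C, E, ∀r.(¬B ⊓ ∃r.¬B), ∀r.A, ∀r.⊥} — b ∉ ∃r.(B ⊔ ∀r.B) possible
2. Hence b : ∃r.(B ⊔ ∀r.B): not entailed.

No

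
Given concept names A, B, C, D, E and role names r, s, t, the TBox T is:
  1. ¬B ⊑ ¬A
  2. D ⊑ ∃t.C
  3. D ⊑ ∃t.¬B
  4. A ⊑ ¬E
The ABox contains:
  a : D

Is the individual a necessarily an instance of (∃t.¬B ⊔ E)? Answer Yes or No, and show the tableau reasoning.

Yes

1. a : (∃t.¬B ⊔ E)?  L(a) = {D} ∪ {(∀t.B ⊓ ¬E)}
   clash {B, ¬B} at an ∃-successor — a ∈ (∃t.¬B ⊔ E)
2. Hence a : (∃t.¬B ⊔ E): entailed.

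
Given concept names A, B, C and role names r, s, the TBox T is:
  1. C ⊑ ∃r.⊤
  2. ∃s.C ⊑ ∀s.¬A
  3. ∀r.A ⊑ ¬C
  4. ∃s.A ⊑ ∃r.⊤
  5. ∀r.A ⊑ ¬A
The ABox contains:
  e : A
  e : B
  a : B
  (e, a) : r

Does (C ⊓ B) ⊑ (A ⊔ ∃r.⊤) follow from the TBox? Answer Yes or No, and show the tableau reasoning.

1. (C ⊓ B) ⊑ (A ⊔ ∃r.⊤)  ⇔  ((C ⊓ B) ⊓ (¬A ⊓ ∀r.⊥)) unsat w.r.t. T
   all branches close; clash {C, ¬C} at x₀
2. Hence (C ⊓ B) ⊑ (A ⊔ ∃r.⊤): entailed.

Yes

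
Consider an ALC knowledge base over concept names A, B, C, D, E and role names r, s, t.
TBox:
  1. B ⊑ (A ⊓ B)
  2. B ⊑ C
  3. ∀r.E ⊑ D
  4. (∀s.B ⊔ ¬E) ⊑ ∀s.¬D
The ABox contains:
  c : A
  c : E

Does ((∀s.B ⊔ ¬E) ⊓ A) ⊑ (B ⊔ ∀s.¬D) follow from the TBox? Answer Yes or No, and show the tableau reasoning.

1. ((∀s.B ⊔ ¬E) ⊓ A) ⊑ (B ⊔ ∀s.¬D)  ⇔  (((∀s.B ⊔ ¬E) ⊓ A) ⊓ (¬B ⊓ ∃s.D)) unsat w.r.t. T
   all branches close; clash {D, ¬D} at an ∃-successor
2. Hence ((∀s.B ⊔ ¬E) ⊓ A) ⊑ (B ⊔ ∀s.¬D): entailed.

Yes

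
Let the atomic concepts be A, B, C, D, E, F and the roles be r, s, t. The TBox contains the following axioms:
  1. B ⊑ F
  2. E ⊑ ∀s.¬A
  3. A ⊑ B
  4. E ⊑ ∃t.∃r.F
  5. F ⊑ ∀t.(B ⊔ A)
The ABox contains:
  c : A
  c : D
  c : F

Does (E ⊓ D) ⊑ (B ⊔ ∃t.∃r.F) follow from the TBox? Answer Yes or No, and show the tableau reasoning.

Yes

1. (E ⊓ D) ⊑ (B ⊔ ∃t.∃r.F)  ⇔  ((E ⊓ D) ⊓ (¬B ⊓ ∀t.∀r.¬F)) unsat w.r.t. T
   all branches close; clash {B, ¬B} at x₀
2. Hence (E ⊓ D) ⊑ (B ⊔ ∃t.∃r.F): entailed.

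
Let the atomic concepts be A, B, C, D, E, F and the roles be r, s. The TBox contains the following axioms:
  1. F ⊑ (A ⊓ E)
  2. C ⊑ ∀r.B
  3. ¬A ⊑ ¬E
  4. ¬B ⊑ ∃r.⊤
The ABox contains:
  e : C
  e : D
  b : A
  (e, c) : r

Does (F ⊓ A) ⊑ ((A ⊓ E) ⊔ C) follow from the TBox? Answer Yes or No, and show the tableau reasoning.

1. (F ⊓ A) ⊑ ((A ⊓ E) ⊔ C)  ⇔  ((F ⊓ A) ⊓ ((¬A ⊔ ¬E) ⊓ ¬C)) unsat w.r.t. T
   all branches close; clash {E, ¬E} at x₀
2. Hence (F ⊓ A) ⊑ ((A ⊓ E) ⊔ C): entailed.

Yes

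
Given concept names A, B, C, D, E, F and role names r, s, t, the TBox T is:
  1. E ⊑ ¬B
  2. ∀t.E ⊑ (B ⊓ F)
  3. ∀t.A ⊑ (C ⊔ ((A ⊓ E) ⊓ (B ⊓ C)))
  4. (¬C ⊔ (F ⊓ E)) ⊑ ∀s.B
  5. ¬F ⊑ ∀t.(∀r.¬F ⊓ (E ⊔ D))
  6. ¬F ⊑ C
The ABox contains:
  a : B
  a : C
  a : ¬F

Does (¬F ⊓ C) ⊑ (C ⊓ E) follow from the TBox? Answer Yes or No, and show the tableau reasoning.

1. (¬F ⊓ C) ⊑ (C ⊓ E)  ⇔  ((¬F ⊓ C) ⊓ (¬C ⊔ ¬E)) unsat w.r.t. T
   apply at x₀: ¬F⊑∀t.(∀r.¬F ⊓ (E ⊔ D))
   open: L(x₀) ⊇ {C, ¬E, ¬F, ∀t.(∀r.¬F ⊓ (E ⊔ D)), ∃t.¬A, …} (+ ∃-successors)
2. Hence (¬F ⊓ C) ⊑ (C ⊓ E): not entailed.

No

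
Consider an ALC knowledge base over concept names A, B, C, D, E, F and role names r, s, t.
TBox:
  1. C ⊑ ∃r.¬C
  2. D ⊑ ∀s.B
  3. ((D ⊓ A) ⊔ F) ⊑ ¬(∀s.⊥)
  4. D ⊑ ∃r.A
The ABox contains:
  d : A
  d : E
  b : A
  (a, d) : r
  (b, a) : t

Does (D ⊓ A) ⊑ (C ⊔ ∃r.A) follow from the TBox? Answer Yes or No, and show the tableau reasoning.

Yes

1. (D ⊓ A) ⊑ (C ⊔ ∃r.A)  ⇔  ((D ⊓ A) ⊓ (¬C ⊓ ∀r.¬A)) unsat w.r.t. T
   all branches close; clash {A, ¬A} at an ∃-successor
2. Hence (D ⊓ A) ⊑ (C ⊔ ∃r.A): entailed.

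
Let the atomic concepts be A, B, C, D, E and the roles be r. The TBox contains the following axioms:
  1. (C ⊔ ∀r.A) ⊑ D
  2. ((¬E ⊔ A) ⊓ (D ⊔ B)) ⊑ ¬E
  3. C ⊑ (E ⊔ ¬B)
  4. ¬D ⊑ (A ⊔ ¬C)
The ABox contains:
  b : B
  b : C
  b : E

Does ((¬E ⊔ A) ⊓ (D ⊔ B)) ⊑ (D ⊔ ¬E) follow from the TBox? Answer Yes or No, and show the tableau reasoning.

1. ((¬E ⊔ A) ⊓ (D ⊔ B)) ⊑ (D ⊔ ¬E)  ⇔  (((¬E ⊔ A) ⊓ (D ⊔ B)) ⊓ (¬D ⊓ E)) unsat w.r.t. T
   all branches close; clash {E, ¬E} at x₀
2. Hence ((¬E ⊔ A) ⊓ (D ⊔ B)) ⊑ (D ⊔ ¬E): entailed.

Yes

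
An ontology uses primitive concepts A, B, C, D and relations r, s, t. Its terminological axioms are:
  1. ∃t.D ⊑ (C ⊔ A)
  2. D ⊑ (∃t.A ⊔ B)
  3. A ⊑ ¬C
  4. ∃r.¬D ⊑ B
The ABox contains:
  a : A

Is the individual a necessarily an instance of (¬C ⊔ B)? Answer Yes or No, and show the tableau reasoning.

1. a : (¬C ⊔ B)?  L(a) = {A} ∪ {(C ⊓ ¬B)}
   clash {C, ¬C} at a — a ∈ (¬C ⊔ B)
2. Hence a : (¬C ⊔ B): entailed.

Yes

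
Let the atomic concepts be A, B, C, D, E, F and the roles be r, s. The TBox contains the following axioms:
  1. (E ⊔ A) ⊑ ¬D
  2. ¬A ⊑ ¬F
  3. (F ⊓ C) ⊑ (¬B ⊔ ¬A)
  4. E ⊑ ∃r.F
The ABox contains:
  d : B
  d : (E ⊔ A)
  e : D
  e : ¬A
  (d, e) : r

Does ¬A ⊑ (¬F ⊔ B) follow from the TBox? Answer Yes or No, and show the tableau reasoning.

Yes

1. ¬A ⊑ (¬F ⊔ B)  ⇔  (¬A ⊓ (F ⊓ ¬B)) unsat w.r.t. T
   all branches close; clash {F, ¬F} at x₀
2. Hence ¬A ⊑ (¬F ⊔ B): entailed.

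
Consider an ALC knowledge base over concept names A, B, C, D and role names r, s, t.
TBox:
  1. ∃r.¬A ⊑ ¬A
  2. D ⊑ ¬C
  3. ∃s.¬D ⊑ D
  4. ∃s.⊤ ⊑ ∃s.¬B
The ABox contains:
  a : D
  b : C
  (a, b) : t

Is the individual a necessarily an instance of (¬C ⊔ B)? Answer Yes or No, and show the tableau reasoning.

1. a : (¬C ⊔ B)?  L(a) = {D} ∪ {(C ⊓ ¬B)}
   clash {C, ¬C} at a — a ∈ (¬C ⊔ B)
2. Hence a : (¬C ⊔ B): entailed.

Yes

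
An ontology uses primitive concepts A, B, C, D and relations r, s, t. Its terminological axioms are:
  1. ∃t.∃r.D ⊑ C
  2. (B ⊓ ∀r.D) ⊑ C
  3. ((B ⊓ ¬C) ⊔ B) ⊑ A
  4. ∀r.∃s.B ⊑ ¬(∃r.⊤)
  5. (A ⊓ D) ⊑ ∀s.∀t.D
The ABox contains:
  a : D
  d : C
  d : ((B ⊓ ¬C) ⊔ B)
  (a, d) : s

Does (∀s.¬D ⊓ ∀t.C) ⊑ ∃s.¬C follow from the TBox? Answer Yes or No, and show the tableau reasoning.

1. (∀s.¬D ⊓ ∀t.C) ⊑ ∃s.¬C  ⇔  ((∀s.¬D ⊓ ∀t.C) ⊓ ∀s.C) unsat w.r.t. T
   open: L(x₀) ⊇ {¬A, ¬B, ∀s.C, ∀s.¬D, ∀t.C, …} (+ ∃-successors)
2. Hence (∀s.¬D ⊓ ∀t.C) ⊑ ∃s.¬C: not entailed.

No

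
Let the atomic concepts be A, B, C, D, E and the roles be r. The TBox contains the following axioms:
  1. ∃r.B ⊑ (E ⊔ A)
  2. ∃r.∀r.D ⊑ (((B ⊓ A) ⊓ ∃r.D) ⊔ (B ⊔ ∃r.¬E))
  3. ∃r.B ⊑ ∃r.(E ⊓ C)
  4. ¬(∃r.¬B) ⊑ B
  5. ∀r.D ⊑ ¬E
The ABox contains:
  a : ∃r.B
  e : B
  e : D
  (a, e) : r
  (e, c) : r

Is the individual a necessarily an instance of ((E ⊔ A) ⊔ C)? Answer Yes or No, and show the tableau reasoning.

1. a : ((E ⊔ A) ⊔ C)?  L(a) = {∃r.B} ∪ {((¬E ⊓ ¬A) ⊓ ¬C)}
   clash {A, ¬A} at a — a ∈ ((E ⊔ A) ⊔ C)
2. Hence a : ((E ⊔ A) ⊔ C): entailed.

Yes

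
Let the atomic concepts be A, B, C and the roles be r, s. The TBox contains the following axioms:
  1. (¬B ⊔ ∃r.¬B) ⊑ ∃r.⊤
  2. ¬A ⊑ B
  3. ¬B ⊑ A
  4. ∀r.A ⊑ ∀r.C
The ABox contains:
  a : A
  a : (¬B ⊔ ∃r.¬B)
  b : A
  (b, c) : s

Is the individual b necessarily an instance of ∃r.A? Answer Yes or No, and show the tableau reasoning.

No

1. b : ∃r.A?  L(b) = {A} ∪ {∀r.¬A}
   open: L(b) ⊇ {A, B, ∀r.B, ∀r.¬A, ∃r.¬A} (+ ∃-successors) — b ∉ ∃r.A possible
2. Hence b : ∃r.A: not entailed.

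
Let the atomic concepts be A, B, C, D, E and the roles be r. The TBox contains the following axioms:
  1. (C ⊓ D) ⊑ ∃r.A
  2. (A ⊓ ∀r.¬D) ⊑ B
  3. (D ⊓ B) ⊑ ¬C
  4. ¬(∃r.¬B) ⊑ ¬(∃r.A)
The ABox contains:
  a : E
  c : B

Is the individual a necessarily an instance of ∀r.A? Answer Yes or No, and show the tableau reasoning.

1. a : ∀r.A?  L(a) = {E} ∪ {∃r.¬A}
   open: L(a) ⊇ {E, ¬A, ¬C, ∃r.¬A, ∃r.¬B} (+ ∃-successors) — a ∉ ∀r.A possible
2. Hence a : ∀r.A: not entailed.

No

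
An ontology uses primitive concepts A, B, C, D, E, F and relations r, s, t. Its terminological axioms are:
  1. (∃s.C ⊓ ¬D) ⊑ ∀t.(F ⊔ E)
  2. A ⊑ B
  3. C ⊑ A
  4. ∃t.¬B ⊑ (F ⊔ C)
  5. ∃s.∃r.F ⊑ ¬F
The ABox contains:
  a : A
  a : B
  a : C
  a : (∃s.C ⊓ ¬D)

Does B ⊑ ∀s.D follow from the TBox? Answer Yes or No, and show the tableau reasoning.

1. B ⊑ ∀s.D  ⇔  (B ⊓ ∃s.¬D) unsat w.r.t. T
   open: L(x₀) ⊇ {B, ¬C, ∀s.¬C, ∀s.∀r.¬F, ∀t.B, …} (+ ∃-successors)
2. Hence B ⊑ ∀s.D: not entailed.

No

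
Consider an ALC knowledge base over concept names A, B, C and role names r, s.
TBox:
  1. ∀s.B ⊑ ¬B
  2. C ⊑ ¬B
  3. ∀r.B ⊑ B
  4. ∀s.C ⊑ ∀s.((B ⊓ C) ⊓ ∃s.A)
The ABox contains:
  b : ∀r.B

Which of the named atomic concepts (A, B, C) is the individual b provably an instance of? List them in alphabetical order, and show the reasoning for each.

1. b : A?  L(b) = {∀r.B} ∪ {¬A}
   apply at b: ∀r.B⊑B
   open: L(b) ⊇ {B, ¬A, ¬C, ∀r.B, ∃s.¬B, …} (+ ∃-successors) — b ∉ A possible
2. b : B?  L(b) = {∀r.B} ∪ {¬B}
   clash {B, ¬B} at b — b ∈ B
3. b : C?  L(b) = {∀r.B} ∪ {¬C}
   apply at b: ∀r.B⊑B
   open: L(b) ⊇ {B, ¬C, ∀r.B, ∃s.¬B, ∃s.¬C} (+ ∃-successors) — b ∉ C possible
4. Entailed for b: {B}

{B}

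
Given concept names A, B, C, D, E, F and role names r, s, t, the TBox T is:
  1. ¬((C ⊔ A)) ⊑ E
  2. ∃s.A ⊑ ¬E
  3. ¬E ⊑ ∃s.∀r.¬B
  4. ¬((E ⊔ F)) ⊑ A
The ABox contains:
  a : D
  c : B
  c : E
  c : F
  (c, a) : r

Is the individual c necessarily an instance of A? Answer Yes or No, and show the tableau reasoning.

1. c : A?  L(c) = {B, E, F} ∪ {¬A}
   open: L(c) ⊇ {B, E, F, ¬A, ∀s.¬A} — c ∉ A possible
2. Hence c : A: not entailed.

No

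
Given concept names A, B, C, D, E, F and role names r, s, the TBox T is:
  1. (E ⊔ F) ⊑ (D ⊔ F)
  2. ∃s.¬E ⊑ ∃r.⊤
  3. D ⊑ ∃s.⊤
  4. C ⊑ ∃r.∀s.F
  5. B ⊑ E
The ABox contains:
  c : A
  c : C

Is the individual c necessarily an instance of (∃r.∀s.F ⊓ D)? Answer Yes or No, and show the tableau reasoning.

1. c : (∃r.∀s.F ⊓ D)?  L(c) = {A, C} ∪ {(∀r.∃s.¬F ⊔ ¬D)}
   apply at c: C⊑∃r.∀s.F
   open: L(c) ⊇ {A, C, ¬B, ¬D, ¬E, …} (+ ∃-successors) — c ∉ (∃r.∀s.F ⊓ D) possible
2. Hence c : (∃r.∀s.F ⊓ D): not entailed.

No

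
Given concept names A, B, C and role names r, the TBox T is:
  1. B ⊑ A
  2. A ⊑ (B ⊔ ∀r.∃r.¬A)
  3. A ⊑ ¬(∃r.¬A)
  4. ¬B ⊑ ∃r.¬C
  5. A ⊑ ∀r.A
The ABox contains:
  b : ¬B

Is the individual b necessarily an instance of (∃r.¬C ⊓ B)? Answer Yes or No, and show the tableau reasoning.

1. b : (∃r.¬C ⊓ B)?  L(b) = {¬B} ∪ {(∀r.C ⊔ ¬B)}
   apply at b: ¬B⊑∃r.¬C
   open: L(b) ⊇ {¬A, ¬B, ∃r.¬C} (+ ∃-successors) — b ∉ (∃r.¬C ⊓ B) possible
2. Hence b : (∃r.¬C ⊓ B): not entailed.

No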